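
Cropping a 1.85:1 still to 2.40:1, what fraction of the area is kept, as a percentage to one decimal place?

77.1%

Going from 1.85:1 to 2.40:1 means cutting height while keeping width.
Area ratio = (1.850)/(2.400) = 77.08% retained.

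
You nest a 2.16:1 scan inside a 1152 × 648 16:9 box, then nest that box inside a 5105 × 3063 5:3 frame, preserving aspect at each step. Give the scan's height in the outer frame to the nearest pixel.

2.16:1 in 1152×648: fills the width, so the scan is 1152.00 × 533.33.
Second fit — the 16:9 canvas into 5105×3063 spans the width: 5105.00 × 2871.56 (×4.4314 from 1152×648).
Applying the same ×4.4314: 533.33 → 2363.43.

2363 px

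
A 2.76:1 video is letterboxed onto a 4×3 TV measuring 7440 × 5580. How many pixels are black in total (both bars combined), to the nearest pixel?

2.76:1 is wider than 4×3, so it spans the full width.
Content height = 7440 / 2.760 ≈ 2695.6522 px.
Black = 5580 − 2695.6522 = 2884.3478 px.
Across the 7440-px span: 2884.3478 × 7440 ≈ 21459548 px.

21459548 pixels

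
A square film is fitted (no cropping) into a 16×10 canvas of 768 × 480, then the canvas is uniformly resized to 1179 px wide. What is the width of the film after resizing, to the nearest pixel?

In the 768×480 frame the film fills the height: width = 480 × 1/1 ≈ 480.00 px.
Resizing to 1179 px wide multiplies everything by 1.5352: 480.00 → 736.88 px.

737 px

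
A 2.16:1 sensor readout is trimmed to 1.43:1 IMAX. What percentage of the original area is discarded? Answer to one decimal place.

Going from 2.16:1 to 1.43:1 IMAX means cutting width while keeping height.
(1.430)/(2.160) ≈ 0.662 of the area survives, leaving 33.80% discarded.

33.8%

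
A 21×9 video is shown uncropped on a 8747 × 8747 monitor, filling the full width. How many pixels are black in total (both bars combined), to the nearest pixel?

Content height = 8747 × 9/21 ≈ 3748.7143 px.
8747 − 3748.7143 = 4998.2857 px of bars.
Across the 8747-px span: 4998.2857 × 8747 ≈ 43720005 px.

43720005 pixels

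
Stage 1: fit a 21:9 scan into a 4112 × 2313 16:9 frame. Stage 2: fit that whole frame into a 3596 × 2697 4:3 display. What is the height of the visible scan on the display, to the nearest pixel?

1541 px

21:9 in 4112×2313: fills the width, so the scan is 4112.00 × 1762.29.
16:9 in 3596×2697: fills the width, so the intermediate becomes 3596.00 × 2022.75 — a scale of ×0.8745.
The scan scales with it: height 1762.29 × 0.8745 ≈ 1541.14.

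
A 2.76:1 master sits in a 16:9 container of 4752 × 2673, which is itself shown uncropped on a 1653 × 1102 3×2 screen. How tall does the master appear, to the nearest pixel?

2.76:1 in 4752×2673: fills the width, so the master is 4752.00 × 1721.74.
The 16:9 canvas is width-limited in 1653×1102, giving 1653.00 × 929.81; scale factor 0.3479.
So the master's height is 1721.74 × 0.3479 ≈ 598.91.

599 px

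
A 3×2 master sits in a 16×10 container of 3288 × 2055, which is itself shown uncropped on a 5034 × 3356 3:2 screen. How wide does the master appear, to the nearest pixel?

Inside the 3288×2055 canvas the master is height-limited at 3082.50 × 2055.00.
Second fit — the 16×10 canvas into 5034×3356 spans the width: 5034.00 × 3146.25 (×1.5310 from 3288×2055).
So the master's width is 3082.50 × 1.5310 ≈ 4719.38.

4719 px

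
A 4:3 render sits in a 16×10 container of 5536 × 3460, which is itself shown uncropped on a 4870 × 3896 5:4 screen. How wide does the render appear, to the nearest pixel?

4058 px

Inside the 5536×3460 canvas the render is height-limited at 4613.33 × 3460.00.
The 16×10 canvas is width-limited in 4870×3896, giving 4870.00 × 3043.75; scale factor 0.8797.
Applying the same ×0.8797: 4613.33 → 4058.33.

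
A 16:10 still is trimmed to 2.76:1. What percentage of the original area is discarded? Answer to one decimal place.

The width stays; only height is cut (since 2.76:1 is wider than 16:10).
Area ratio = (1.600)/(2.760) = 57.97%; the remaining 42.03% is cropped out.

42.0%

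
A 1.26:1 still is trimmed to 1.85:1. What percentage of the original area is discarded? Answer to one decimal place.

Going from 1.26:1 to 1.85:1 means cutting height while keeping width.
(1.260)/(1.850) ≈ 0.681 of the area survives, leaving 31.89% discarded.

31.9%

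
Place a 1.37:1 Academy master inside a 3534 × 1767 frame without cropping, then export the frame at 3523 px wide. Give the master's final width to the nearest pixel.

Fitted into 3534×1767, the master spans the height; its width is 1767 × 1.370 ≈ 2420.79 px.
The frame scales by 3523/3534 = 0.9969; 2420.79 × 0.9969 ≈ 2413.26 px.

2413 px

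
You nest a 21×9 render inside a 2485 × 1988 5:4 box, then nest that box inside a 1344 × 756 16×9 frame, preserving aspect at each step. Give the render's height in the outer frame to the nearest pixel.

405 px

First fit — 21×9 into 2485×1988 spans the width: 2485.00 × 1065.00.
Second fit — the 5:4 canvas into 1344×756 spans the height: 945.00 × 756.00 (×0.3803 from 2485×1988).
The render scales with it: height 1065.00 × 0.3803 ≈ 405.00.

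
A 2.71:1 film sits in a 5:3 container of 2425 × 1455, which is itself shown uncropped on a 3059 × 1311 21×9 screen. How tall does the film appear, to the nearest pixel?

806 px

First fit — 2.71:1 into 2425×1455 spans the width: 2425.00 × 894.83.
5:3 in 3059×1311: fills the height, so the intermediate becomes 2185.00 × 1311.00 — a scale of ×0.9010.
The film scales with it: height 894.83 × 0.9010 ≈ 806.27.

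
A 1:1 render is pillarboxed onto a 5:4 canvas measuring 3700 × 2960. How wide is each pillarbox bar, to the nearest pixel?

370 px

1:1 (1.000) < 5:4 (1.250), so the render fills the height.
The render is 2960 × 1/1 ≈ 2960.00 px wide.
Leftover width: 3700 − 2960.00 = 740.00 px → 370.00 each side.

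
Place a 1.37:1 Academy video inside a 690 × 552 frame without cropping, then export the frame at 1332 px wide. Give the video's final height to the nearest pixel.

972 px

Fitted into 690×552, the video spans the width; its height is 690 / 1.370 ≈ 503.65 px.
The frame scales by 1332/690 = 1.9304; 503.65 × 1.9304 ≈ 972.26 px.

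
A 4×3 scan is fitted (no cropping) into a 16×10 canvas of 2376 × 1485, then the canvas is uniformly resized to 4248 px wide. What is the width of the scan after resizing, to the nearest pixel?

Fitted into 2376×1485, the scan spans the height; its width is 1485 × 4/3 ≈ 1980.00 px.
The frame scales by 4248/2376 = 1.7879; 1980.00 × 1.7879 ≈ 3540.00 px.

3540 px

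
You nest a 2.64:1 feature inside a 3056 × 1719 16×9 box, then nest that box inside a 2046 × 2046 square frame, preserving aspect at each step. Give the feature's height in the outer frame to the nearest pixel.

2.64:1 in 3056×1719: fills the width, so the feature is 3056.00 × 1157.58.
16×9 in 2046×2046: fills the width, so the intermediate becomes 2046.00 × 1150.88 — a scale of ×0.6695.
The feature scales with it: height 1157.58 × 0.6695 ≈ 775.00.

775 px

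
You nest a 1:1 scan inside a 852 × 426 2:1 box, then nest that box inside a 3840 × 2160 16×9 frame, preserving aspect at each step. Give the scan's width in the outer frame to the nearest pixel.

1:1 in 852×426: fills the height, so the scan is 426.00 × 426.00.
Second fit — the 2:1 canvas into 3840×2160 spans the width: 3840.00 × 1920.00 (×4.5070 from 852×426).
Applying the same ×4.5070: 426.00 → 1920.00.

1920 px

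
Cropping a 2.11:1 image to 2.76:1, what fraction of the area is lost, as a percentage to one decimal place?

23.6%

The width stays; only height is cut (since 2.76:1 is wider than 2.11:1).
(2.110)/(2.760) ≈ 0.764 of the area survives, leaving 23.55% discarded.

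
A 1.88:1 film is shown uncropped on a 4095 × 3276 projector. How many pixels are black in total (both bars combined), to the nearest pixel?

4495526 pixels

1.88:1 is wider than 5:4, so it spans the full width.
That makes the image 2178.1915 px tall (4095 / 1.880).
3276 − 2178.1915 = 1097.8085 px of bars.
That's 1097.8085 × 4095 ≈ 4495526 black pixels.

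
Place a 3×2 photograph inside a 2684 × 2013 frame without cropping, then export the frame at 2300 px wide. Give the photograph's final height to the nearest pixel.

In the 2684×2013 frame the photograph fills the width: height = 2684 × 2/3 ≈ 1789.33 px.
Scaling 2684 → 2300 is ×0.8569, so the height becomes 1789.33 × 0.8569 ≈ 1533.33 px.

1533 px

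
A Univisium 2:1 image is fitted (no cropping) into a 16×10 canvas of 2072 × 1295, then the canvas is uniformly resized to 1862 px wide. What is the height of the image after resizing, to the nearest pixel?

931 px

At 2072×1295 the image is width-limited, so height = 2072 × 1/2 ≈ 1036.00 px.
Resizing to 1862 px wide multiplies everything by 0.8986: 1036.00 → 931.00 px.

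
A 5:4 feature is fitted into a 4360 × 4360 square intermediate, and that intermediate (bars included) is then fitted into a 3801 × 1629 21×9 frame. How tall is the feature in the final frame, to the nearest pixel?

5:4 in 4360×4360: fills the width, so the feature is 4360.00 × 3488.00.
The square canvas is height-limited in 3801×1629, giving 1629.00 × 1629.00; scale factor 0.3736.
So the feature's height is 3488.00 × 0.3736 ≈ 1303.20.

1303 px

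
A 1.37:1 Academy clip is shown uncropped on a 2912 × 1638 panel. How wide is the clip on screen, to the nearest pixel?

1.37:1 Academy (1.370) < 16×9 (1.778), so the clip fills the height.
That makes the image 2244.06 px wide (1638 × 1.370).

2244 px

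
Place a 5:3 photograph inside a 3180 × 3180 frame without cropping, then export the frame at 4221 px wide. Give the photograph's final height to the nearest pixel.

Fitted into 3180×3180, the photograph spans the width; its height is 3180 × 3/5 ≈ 1908.00 px.
Scaling 3180 → 4221 is ×1.3274, so the height becomes 1908.00 × 1.3274 ≈ 2532.60 px.

2533 px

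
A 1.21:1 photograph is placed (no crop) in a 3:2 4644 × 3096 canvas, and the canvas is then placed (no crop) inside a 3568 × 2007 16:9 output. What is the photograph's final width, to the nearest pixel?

2428 px

1.21:1 in 4644×3096: fills the height, so the photograph is 3746.16 × 3096.00.
The 3:2 canvas is height-limited in 3568×2007, giving 3010.50 × 2007.00; scale factor 0.6483.
The photograph scales with it: width 3746.16 × 0.6483 ≈ 2428.47.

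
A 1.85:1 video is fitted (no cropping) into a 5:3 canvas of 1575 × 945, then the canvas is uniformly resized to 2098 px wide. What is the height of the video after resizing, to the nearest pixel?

At 1575×945 the video is width-limited, so height = 1575 / 1.850 ≈ 851.35 px.
Scaling 1575 → 2098 is ×1.3321, so the height becomes 851.35 × 1.3321 ≈ 1134.05 px.

1134 px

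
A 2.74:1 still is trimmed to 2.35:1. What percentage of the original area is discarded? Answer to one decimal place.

14.2%

The height stays; only width is cut (since 2.35:1 is narrower than 2.74:1).
Area ratio = (2.350)/(2.740) = 85.77%; the remaining 14.23% is cropped out.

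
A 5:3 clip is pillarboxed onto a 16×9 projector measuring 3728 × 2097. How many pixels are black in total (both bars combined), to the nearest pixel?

488601 pixels

5:3 is narrower than 16×9, so it spans the full height.
Content width = 2097 × 5/3 ≈ 3495.0000 px.
Leftover width: 3728 − 3495.0000 = 233.0000 px.
Bar area = 233.0000 × 2097 ≈ 488601 px.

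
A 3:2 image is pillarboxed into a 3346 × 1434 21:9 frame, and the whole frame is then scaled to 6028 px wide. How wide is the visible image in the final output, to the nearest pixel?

3875 px

In the 3346×1434 frame the image fills the height: width = 1434 × 3/2 ≈ 2151.00 px.
Resizing to 6028 px wide multiplies everything by 1.8016: 2151.00 → 3875.14 px.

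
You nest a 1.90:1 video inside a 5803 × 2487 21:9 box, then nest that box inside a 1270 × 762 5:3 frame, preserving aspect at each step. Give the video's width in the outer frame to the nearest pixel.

First fit — 1.90:1 into 5803×2487 spans the height: 4725.30 × 2487.00.
Second fit — the 21:9 canvas into 1270×762 spans the width: 1270.00 × 544.29 (×0.2189 from 5803×2487).
So the video's width is 4725.30 × 0.2189 ≈ 1034.14.

1034 px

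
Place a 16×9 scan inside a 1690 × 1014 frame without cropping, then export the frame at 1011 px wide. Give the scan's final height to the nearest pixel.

569 px

At 1690×1014 the scan is width-limited, so height = 1690 × 9/16 ≈ 950.62 px.
The frame scales by 1011/1690 = 0.5982; 950.62 × 0.5982 ≈ 568.69 px.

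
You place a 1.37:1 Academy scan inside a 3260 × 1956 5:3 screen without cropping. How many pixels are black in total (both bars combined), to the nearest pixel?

1135028 pixels

Since 1.370 < 1.667, the scan is height-limited.
Content width = 1956 × 1.370 ≈ 2679.7200 px.
Leftover width: 3260 − 2679.7200 = 580.2800 px.
Bar area = 580.2800 × 1956 ≈ 1135028 px.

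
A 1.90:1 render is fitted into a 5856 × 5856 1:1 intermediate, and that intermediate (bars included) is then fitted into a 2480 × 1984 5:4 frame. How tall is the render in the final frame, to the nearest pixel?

1.90:1 in 5856×5856: fills the width, so the render is 5856.00 × 3082.11.
Second fit — the 1:1 canvas into 2480×1984 spans the height: 1984.00 × 1984.00 (×0.3388 from 5856×5856).
Applying the same ×0.3388: 3082.11 → 1044.21.

1044 px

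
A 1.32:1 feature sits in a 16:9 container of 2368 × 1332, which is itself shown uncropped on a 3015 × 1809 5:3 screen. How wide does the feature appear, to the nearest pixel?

First fit — 1.32:1 into 2368×1332 spans the height: 1758.24 × 1332.00.
16:9 in 3015×1809: fills the width, so the intermediate becomes 3015.00 × 1695.94 — a scale of ×1.2732.
So the feature's width is 1758.24 × 1.2732 ≈ 2238.64.

2239 px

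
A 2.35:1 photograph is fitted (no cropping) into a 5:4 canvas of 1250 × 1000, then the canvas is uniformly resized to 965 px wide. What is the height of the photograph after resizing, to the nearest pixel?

411 px

In the 1250×1000 frame the photograph fills the width: height = 1250 / 2.350 ≈ 531.91 px.
Resizing to 965 px wide multiplies everything by 0.7720: 531.91 → 410.64 px.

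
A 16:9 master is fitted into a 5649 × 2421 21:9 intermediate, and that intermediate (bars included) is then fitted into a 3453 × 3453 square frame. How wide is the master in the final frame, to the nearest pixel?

2631 px

16:9 in 5649×2421: fills the height, so the master is 4304.00 × 2421.00.
Second fit — the 21:9 canvas into 3453×3453 spans the width: 3453.00 × 1479.86 (×0.6113 from 5649×2421).
Applying the same ×0.6113: 4304.00 → 2630.86.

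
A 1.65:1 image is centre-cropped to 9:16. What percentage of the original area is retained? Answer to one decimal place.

34.1%

The height stays; only width is cut (since 9:16 is narrower than 1.65:1).
Area ratio = (0.562)/(1.650) = 34.09% retained.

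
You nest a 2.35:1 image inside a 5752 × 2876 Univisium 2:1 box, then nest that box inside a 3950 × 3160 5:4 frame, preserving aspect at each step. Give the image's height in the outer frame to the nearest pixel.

First fit — 2.35:1 into 5752×2876 spans the width: 5752.00 × 2447.66.
The Univisium 2:1 canvas is width-limited in 3950×3160, giving 3950.00 × 1975.00; scale factor 0.6867.
Applying the same ×0.6867: 2447.66 → 1680.85.

1681 px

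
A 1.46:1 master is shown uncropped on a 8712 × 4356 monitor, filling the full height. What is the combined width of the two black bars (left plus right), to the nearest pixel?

2352 px

The master is 4356 × 1.460 ≈ 6359.76 px wide.
Black = 8712 − 6359.76 = 2352.24 px.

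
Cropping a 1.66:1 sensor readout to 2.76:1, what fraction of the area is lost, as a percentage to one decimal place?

The width stays; only height is cut (since 2.76:1 is wider than 1.66:1).
(1.660)/(2.760) ≈ 0.601 of the area survives, leaving 39.86% discarded.

39.9%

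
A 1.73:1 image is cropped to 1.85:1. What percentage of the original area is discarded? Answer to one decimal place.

The width stays; only height is cut (since 1.85:1 is wider than 1.73:1).
Area ratio = (1.730)/(1.850) = 93.51%; the remaining 6.49% is cropped out.

6.5%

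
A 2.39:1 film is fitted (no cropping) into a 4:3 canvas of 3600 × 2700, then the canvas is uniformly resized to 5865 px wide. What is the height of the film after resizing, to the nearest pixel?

At 3600×2700 the film is width-limited, so height = 3600 / 2.390 ≈ 1506.28 px.
Resizing to 5865 px wide multiplies everything by 1.6292: 1506.28 → 2453.97 px.

2454 px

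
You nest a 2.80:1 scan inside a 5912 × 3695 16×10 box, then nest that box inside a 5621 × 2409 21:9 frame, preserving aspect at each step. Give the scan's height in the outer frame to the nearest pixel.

Inside the 5912×3695 canvas the scan is width-limited at 5912.00 × 2111.43.
The 16×10 canvas is height-limited in 5621×2409, giving 3854.40 × 2409.00; scale factor 0.6520.
The scan scales with it: height 2111.43 × 0.6520 ≈ 1376.57.

1377 px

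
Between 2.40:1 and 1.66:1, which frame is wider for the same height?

2.4 and 1.66; 2.4 > 1.66.

2.40:1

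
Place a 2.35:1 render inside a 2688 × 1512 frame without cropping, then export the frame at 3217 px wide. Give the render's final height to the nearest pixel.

1369 px

Fitted into 2688×1512, the render spans the width; its height is 2688 / 2.350 ≈ 1143.83 px.
Resizing to 3217 px wide multiplies everything by 1.1968: 1143.83 → 1368.94 px.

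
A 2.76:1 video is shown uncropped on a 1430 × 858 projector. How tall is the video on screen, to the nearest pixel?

2.76:1 (2.760) > 5:3 (1.667), so the video fills the width.
The video is 1430 / 2.760 ≈ 518.12 px tall.

518 px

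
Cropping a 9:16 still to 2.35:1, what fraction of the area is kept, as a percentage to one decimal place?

23.9%

2.35:1 is wider than 9:16, so the crop keeps the full width and trims the height.
Fraction kept = (0.562)/(2.350) ≈ 23.94%.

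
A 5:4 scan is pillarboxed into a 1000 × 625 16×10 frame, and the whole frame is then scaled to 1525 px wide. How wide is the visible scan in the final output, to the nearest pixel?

1191 px

Fitted into 1000×625, the scan spans the height; its width is 625 × 5/4 ≈ 781.25 px.
Resizing to 1525 px wide multiplies everything by 1.5250: 781.25 → 1191.41 px.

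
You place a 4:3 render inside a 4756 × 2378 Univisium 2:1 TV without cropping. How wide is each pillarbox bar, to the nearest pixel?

Since 1.333 < 2.000, the render is height-limited.
Content width = 2378 × 4/3 ≈ 3170.67 px.
4756 − 3170.67 = 1585.33 px of bars (792.67 each).

793 px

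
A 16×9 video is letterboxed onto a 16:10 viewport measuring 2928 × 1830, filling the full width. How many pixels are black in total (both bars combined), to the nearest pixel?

Content height = 2928 × 9/16 ≈ 1647.0000 px.
Black = 1830 − 1647.0000 = 183.0000 px.
Bar area = 183.0000 × 2928 ≈ 535824 px.

535824 pixels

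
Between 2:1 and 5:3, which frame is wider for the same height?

2 and 5:3 = 1.667; 2 > 1.667.

2:1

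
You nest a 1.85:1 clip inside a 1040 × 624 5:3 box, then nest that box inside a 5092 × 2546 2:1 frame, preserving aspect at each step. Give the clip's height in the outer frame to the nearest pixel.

First fit — 1.85:1 into 1040×624 spans the width: 1040.00 × 562.16.
Second fit — the 5:3 canvas into 5092×2546 spans the height: 4243.33 × 2546.00 (×4.0801 from 1040×624).
Applying the same ×4.0801: 562.16 → 2293.69.

2294 px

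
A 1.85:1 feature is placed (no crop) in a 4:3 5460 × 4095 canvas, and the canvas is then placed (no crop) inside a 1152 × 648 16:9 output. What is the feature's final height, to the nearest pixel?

1.85:1 in 5460×4095: fills the width, so the feature is 5460.00 × 2951.35.
The 4:3 canvas is height-limited in 1152×648, giving 864.00 × 648.00; scale factor 0.1582.
The feature scales with it: height 2951.35 × 0.1582 ≈ 467.03.

467 px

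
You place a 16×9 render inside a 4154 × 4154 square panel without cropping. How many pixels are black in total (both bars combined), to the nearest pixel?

16×9 is wider than square, so it spans the full width.
That makes the image 2336.6250 px tall (4154 × 9/16).
Leftover height: 4154 − 2336.6250 = 1817.3750 px.
That's 1817.3750 × 4154 ≈ 7549376 black pixels.

7549376 pixels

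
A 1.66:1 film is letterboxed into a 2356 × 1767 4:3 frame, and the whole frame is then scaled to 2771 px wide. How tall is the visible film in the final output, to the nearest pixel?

1669 px

Fitted into 2356×1767, the film spans the width; its height is 2356 / 1.660 ≈ 1419.28 px.
The frame scales by 2771/2356 = 1.1761; 1419.28 × 1.1761 ≈ 1669.28 px.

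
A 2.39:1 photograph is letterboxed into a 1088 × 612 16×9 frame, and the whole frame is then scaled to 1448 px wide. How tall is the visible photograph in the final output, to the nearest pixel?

606 px

In the 1088×612 frame the photograph fills the width: height = 1088 / 2.390 ≈ 455.23 px.
Resizing to 1448 px wide multiplies everything by 1.3309: 455.23 → 605.86 px.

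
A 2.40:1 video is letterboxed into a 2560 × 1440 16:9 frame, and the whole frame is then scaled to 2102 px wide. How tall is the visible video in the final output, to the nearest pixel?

876 px

In the 2560×1440 frame the video fills the width: height = 2560 / 2.400 ≈ 1066.67 px.
Resizing to 2102 px wide multiplies everything by 0.8211: 1066.67 → 875.83 px.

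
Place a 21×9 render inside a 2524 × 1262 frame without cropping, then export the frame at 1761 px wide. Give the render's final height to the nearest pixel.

At 2524×1262 the render is width-limited, so height = 2524 × 9/21 ≈ 1081.71 px.
Scaling 2524 → 1761 is ×0.6977, so the height becomes 1081.71 × 0.6977 ≈ 754.71 px.

755 px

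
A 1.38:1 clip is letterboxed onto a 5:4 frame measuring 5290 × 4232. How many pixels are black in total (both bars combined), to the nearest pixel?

Since 1.380 > 1.250, the clip is width-limited.
The clip is 5290 / 1.380 ≈ 3833.3333 px tall.
4232 − 3833.3333 = 398.6667 px of bars.
Across the 5290-px span: 398.6667 × 5290 ≈ 2108947 px.

2108947 pixels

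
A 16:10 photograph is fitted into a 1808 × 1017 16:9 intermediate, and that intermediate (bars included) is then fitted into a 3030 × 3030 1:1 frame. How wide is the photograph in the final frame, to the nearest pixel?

16:10 in 1808×1017: fills the height, so the photograph is 1627.20 × 1017.00.
Second fit — the 16:9 canvas into 3030×3030 spans the width: 3030.00 × 1704.38 (×1.6759 from 1808×1017).
Applying the same ×1.6759: 1627.20 → 2727.00.

2727 px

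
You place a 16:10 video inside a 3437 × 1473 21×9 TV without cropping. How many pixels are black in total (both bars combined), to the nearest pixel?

16:10 is narrower than 21×9, so it spans the full height.
The video is 1473 × 16/10 ≈ 2356.8000 px wide.
Black = 3437 − 2356.8000 = 1080.2000 px.
Bar area = 1080.2000 × 1473 ≈ 1591135 px.

1591135 pixels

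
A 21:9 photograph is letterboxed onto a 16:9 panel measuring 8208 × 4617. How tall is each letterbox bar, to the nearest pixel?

550 px

21:9 (2.333) > 16:9 (1.778), so the photograph fills the width.
That makes the image 3517.71 px tall (8208 × 9/21).
Black = 4617 − 3517.71 = 1099.29 px, or 549.64 per bar.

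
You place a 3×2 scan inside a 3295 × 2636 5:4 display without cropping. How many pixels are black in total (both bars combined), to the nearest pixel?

Since 1.500 > 1.250, the scan is width-limited.
Content height = 3295 × 2/3 ≈ 2196.6667 px.
2636 − 2196.6667 = 439.3333 px of bars.
Bar area = 439.3333 × 3295 ≈ 1447603 px.

1447603 pixels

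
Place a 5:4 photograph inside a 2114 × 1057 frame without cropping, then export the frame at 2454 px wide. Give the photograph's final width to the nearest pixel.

At 2114×1057 the photograph is height-limited, so width = 1057 × 5/4 ≈ 1321.25 px.
Resizing to 2454 px wide multiplies everything by 1.1608: 1321.25 → 1533.75 px.

1534 px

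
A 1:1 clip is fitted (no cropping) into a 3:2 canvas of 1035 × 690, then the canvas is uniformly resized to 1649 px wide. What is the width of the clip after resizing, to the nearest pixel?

Fitted into 1035×690, the clip spans the height; its width is 690 × 1/1 ≈ 690.00 px.
Resizing to 1649 px wide multiplies everything by 1.5932: 690.00 → 1099.33 px.

1099 px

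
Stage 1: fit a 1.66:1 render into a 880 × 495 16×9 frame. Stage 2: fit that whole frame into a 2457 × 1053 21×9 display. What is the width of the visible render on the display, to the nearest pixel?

1748 px

First fit — 1.66:1 into 880×495 spans the height: 821.70 × 495.00.
The 16×9 canvas is height-limited in 2457×1053, giving 1872.00 × 1053.00; scale factor 2.1273.
The render scales with it: width 821.70 × 2.1273 ≈ 1747.98.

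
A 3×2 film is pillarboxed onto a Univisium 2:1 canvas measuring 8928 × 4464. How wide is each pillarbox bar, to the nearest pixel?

3×2 is narrower than Univisium 2:1, so it spans the full height.
That makes the image 6696.00 px wide (4464 × 3/2).
Black = 8928 − 6696.00 = 2232.00 px, or 1116.00 per bar.

1116 px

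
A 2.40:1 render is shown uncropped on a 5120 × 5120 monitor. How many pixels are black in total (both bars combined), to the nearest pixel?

2.40:1 is wider than square, so it spans the full width.
That makes the image 2133.3333 px tall (5120 / 2.400).
5120 − 2133.3333 = 2986.6667 px of bars.
Bar area = 2986.6667 × 5120 ≈ 15291733 px.

15291733 pixels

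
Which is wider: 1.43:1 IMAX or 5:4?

1.43:1 IMAX

1.43 and 5:4 = 1.25; 1.43 > 1.25.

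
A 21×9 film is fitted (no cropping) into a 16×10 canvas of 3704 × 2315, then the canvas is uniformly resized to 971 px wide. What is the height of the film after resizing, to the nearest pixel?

416 px

In the 3704×2315 frame the film fills the width: height = 3704 × 9/21 ≈ 1587.43 px.
Scaling 3704 → 971 is ×0.2621, so the height becomes 1587.43 × 0.2621 ≈ 416.14 px.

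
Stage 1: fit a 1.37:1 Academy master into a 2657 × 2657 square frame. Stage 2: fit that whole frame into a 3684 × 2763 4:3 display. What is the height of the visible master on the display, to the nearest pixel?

2017 px

First fit — 1.37:1 Academy into 2657×2657 spans the width: 2657.00 × 1939.42.
Second fit — the square canvas into 3684×2763 spans the height: 2763.00 × 2763.00 (×1.0399 from 2657×2657).
So the master's height is 1939.42 × 1.0399 ≈ 2016.79.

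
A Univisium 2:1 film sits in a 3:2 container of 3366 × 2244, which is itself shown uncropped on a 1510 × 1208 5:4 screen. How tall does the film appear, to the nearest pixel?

Inside the 3366×2244 canvas the film is width-limited at 3366.00 × 1683.00.
The 3:2 canvas is width-limited in 1510×1208, giving 1510.00 × 1006.67; scale factor 0.4486.
So the film's height is 1683.00 × 0.4486 ≈ 755.00.

755 px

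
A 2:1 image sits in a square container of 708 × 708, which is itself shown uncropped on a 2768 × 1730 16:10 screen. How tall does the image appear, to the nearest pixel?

2:1 in 708×708: fills the width, so the image is 708.00 × 354.00.
The square canvas is height-limited in 2768×1730, giving 1730.00 × 1730.00; scale factor 2.4435.
The image scales with it: height 354.00 × 2.4435 ≈ 865.00.

865 px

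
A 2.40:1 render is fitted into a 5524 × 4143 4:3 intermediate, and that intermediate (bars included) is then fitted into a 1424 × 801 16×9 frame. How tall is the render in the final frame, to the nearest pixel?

Inside the 5524×4143 canvas the render is width-limited at 5524.00 × 2301.67.
4:3 in 1424×801: fills the height, so the intermediate becomes 1068.00 × 801.00 — a scale of ×0.1933.
The render scales with it: height 2301.67 × 0.1933 ≈ 445.00.

445 px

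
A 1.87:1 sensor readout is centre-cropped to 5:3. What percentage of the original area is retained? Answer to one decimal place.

Going from 1.87:1 to 5:3 means cutting width while keeping height.
Fraction kept = (1.667)/(1.870) ≈ 89.13%.

89.1%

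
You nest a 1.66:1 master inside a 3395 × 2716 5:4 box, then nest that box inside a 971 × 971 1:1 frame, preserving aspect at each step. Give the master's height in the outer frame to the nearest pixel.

1.66:1 in 3395×2716: fills the width, so the master is 3395.00 × 2045.18.
Second fit — the 5:4 canvas into 971×971 spans the width: 971.00 × 776.80 (×0.2860 from 3395×2716).
The master scales with it: height 2045.18 × 0.2860 ≈ 584.94.

585 px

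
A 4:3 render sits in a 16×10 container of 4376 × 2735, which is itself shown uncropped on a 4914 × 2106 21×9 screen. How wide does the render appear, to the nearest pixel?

Inside the 4376×2735 canvas the render is height-limited at 3646.67 × 2735.00.
16×10 in 4914×2106: fills the height, so the intermediate becomes 3369.60 × 2106.00 — a scale of ×0.7700.
So the render's width is 3646.67 × 0.7700 ≈ 2808.00.

2808 px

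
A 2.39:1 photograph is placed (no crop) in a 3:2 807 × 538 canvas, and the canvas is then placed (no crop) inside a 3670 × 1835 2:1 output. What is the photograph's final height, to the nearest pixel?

1152 px

First fit — 2.39:1 into 807×538 spans the width: 807.00 × 337.66.
3:2 in 3670×1835: fills the height, so the intermediate becomes 2752.50 × 1835.00 — a scale of ×3.4108.
So the photograph's height is 337.66 × 3.4108 ≈ 1151.67.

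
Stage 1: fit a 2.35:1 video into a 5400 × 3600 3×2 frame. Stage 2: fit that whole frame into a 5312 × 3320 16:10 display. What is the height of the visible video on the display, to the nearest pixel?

2119 px

Inside the 5400×3600 canvas the video is width-limited at 5400.00 × 2297.87.
3×2 in 5312×3320: fills the height, so the intermediate becomes 4980.00 × 3320.00 — a scale of ×0.9222.
So the video's height is 2297.87 × 0.9222 ≈ 2119.15.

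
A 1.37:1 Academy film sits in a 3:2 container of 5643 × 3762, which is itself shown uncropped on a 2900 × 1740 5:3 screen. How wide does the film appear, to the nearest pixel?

Inside the 5643×3762 canvas the film is height-limited at 5153.94 × 3762.00.
3:2 in 2900×1740: fills the height, so the intermediate becomes 2610.00 × 1740.00 — a scale of ×0.4625.
The film scales with it: width 5153.94 × 0.4625 ≈ 2383.80.

2384 px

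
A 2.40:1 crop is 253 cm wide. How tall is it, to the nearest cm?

253 / 2.400 = 105.42.

105 cm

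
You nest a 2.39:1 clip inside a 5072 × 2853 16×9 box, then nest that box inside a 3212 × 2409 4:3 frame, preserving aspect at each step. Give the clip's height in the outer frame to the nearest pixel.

First fit — 2.39:1 into 5072×2853 spans the width: 5072.00 × 2122.18.
The 16×9 canvas is width-limited in 3212×2409, giving 3212.00 × 1806.75; scale factor 0.6333.
So the clip's height is 2122.18 × 0.6333 ≈ 1343.93.

1344 px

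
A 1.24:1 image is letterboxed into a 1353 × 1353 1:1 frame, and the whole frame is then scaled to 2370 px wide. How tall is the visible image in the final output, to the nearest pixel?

1911 px

Fitted into 1353×1353, the image spans the width; its height is 1353 / 1.240 ≈ 1091.13 px.
The frame scales by 2370/1353 = 1.7517; 1091.13 × 1.7517 ≈ 1911.29 px.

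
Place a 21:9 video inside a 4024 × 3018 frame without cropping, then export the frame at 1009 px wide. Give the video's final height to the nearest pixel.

At 4024×3018 the video is width-limited, so height = 4024 × 9/21 ≈ 1724.57 px.
The frame scales by 1009/4024 = 0.2507; 1724.57 × 0.2507 ≈ 432.43 px.

432 px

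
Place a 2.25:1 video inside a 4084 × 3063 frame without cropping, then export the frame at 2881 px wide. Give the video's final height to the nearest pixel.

At 4084×3063 the video is width-limited, so height = 4084 / 2.250 ≈ 1815.11 px.
The frame scales by 2881/4084 = 0.7054; 1815.11 × 0.7054 ≈ 1280.44 px.

1280 px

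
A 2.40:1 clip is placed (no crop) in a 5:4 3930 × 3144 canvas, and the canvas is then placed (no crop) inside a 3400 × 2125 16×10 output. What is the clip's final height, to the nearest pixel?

1107 px

Inside the 3930×3144 canvas the clip is width-limited at 3930.00 × 1637.50.
Second fit — the 5:4 canvas into 3400×2125 spans the height: 2656.25 × 2125.00 (×0.6759 from 3930×3144).
Applying the same ×0.6759: 1637.50 → 1106.77.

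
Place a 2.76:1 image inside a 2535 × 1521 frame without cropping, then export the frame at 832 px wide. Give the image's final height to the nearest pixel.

Fitted into 2535×1521, the image spans the width; its height is 2535 / 2.760 ≈ 918.48 px.
Resizing to 832 px wide multiplies everything by 0.3282: 918.48 → 301.45 px.

301 px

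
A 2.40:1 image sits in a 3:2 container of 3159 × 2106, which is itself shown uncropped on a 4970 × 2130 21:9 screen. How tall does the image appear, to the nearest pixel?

Inside the 3159×2106 canvas the image is width-limited at 3159.00 × 1316.25.
The 3:2 canvas is height-limited in 4970×2130, giving 3195.00 × 2130.00; scale factor 1.0114.
Applying the same ×1.0114: 1316.25 → 1331.25.

1331 px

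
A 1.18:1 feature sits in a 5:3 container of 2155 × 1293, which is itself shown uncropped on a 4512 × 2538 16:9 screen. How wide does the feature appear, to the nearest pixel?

2995 px

1.18:1 in 2155×1293: fills the height, so the feature is 1525.74 × 1293.00.
Second fit — the 5:3 canvas into 4512×2538 spans the height: 4230.00 × 2538.00 (×1.9629 from 2155×1293).
The feature scales with it: width 1525.74 × 1.9629 ≈ 2994.84.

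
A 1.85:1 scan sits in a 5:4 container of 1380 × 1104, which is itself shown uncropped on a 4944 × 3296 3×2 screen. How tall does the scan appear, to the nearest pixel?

2227 px

1.85:1 in 1380×1104: fills the width, so the scan is 1380.00 × 745.95.
5:4 in 4944×3296: fills the height, so the intermediate becomes 4120.00 × 3296.00 — a scale of ×2.9855.
The scan scales with it: height 745.95 × 2.9855 ≈ 2227.03.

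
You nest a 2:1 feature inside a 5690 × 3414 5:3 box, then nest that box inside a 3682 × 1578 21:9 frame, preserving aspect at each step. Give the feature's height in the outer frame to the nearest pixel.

2:1 in 5690×3414: fills the width, so the feature is 5690.00 × 2845.00.
The 5:3 canvas is height-limited in 3682×1578, giving 2630.00 × 1578.00; scale factor 0.4622.
So the feature's height is 2845.00 × 0.4622 ≈ 1315.00.

1315 px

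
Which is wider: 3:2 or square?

3:2

3:2 = 1.5 and square = 1; 1.5 > 1.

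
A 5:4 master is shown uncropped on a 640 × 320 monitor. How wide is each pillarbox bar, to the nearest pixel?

120 px

5:4 is narrower than 2:1, so it spans the full height.
Content width = 320 × 5/4 ≈ 400.00 px.
Black = 640 − 400.00 = 240.00 px, or 120.00 per bar.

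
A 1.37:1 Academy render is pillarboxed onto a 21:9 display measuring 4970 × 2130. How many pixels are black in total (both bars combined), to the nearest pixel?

1.37:1 Academy (1.370) < 21:9 (2.333), so the render fills the height.
Content width = 2130 × 1.370 ≈ 2918.1000 px.
Leftover width: 4970 − 2918.1000 = 2051.9000 px.
Across the 2130-px span: 2051.9000 × 2130 ≈ 4370547 px.

4370547 pixels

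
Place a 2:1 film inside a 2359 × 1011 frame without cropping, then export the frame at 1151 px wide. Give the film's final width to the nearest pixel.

987 px

At 2359×1011 the film is height-limited, so width = 1011 × 2/1 ≈ 2022.00 px.
Resizing to 1151 px wide multiplies everything by 0.4879: 2022.00 → 986.57 px.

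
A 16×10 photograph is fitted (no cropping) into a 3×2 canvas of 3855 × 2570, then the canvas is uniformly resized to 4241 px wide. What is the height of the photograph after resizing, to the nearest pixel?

Fitted into 3855×2570, the photograph spans the width; its height is 3855 × 10/16 ≈ 2409.38 px.
Resizing to 4241 px wide multiplies everything by 1.1001: 2409.38 → 2650.62 px.

2651 px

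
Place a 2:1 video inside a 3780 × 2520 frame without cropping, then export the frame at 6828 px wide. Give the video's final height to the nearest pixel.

3414 px

In the 3780×2520 frame the video fills the width: height = 3780 × 1/2 ≈ 1890.00 px.
Resizing to 6828 px wide multiplies everything by 1.8063: 1890.00 → 3414.00 px.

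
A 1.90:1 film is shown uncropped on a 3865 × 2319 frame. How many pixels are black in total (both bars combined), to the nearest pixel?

1100711 pixels

1.90:1 (1.900) > 5:3 (1.667), so the film fills the width.
That makes the image 2034.2105 px tall (3865 / 1.900).
2319 − 2034.2105 = 284.7895 px of bars.
Across the 3865-px span: 284.7895 × 3865 ≈ 1100711 px.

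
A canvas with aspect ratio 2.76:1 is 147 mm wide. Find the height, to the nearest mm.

53 mm

At 2.76:1, 147 / 2.760 ≈ 53.26.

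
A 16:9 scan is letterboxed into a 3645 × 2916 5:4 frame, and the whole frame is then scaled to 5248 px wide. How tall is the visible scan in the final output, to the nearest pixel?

2952 px

At 3645×2916 the scan is width-limited, so height = 3645 × 9/16 ≈ 2050.31 px.
Scaling 3645 → 5248 is ×1.4398, so the height becomes 2050.31 × 1.4398 ≈ 2952.00 px.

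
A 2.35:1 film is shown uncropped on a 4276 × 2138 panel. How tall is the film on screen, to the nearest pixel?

Since 2.350 > 2.000, the film is width-limited.
Content height = 4276 / 2.350 ≈ 1819.57 px.

1820 px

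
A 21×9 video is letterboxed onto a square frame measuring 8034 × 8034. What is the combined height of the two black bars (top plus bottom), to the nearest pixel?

21×9 (2.333) > square (1.000), so the video fills the width.
Content height = 8034 × 9/21 ≈ 3443.14 px.
8034 − 3443.14 = 4590.86 px of bars.

4591 px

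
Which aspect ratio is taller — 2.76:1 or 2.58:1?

2.58:1

2.76 and 2.58; 2.76 > 2.58. The smaller width-to-height ratio is the taller frame.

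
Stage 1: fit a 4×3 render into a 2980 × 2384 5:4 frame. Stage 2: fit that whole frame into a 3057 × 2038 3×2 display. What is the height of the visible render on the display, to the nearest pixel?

Inside the 2980×2384 canvas the render is width-limited at 2980.00 × 2235.00.
5:4 in 3057×2038: fills the height, so the intermediate becomes 2547.50 × 2038.00 — a scale of ×0.8549.
Applying the same ×0.8549: 2235.00 → 1910.62.

1911 px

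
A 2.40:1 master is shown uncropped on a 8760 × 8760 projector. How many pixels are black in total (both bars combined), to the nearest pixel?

Since 2.400 > 1.000, the master is width-limited.
Content height = 8760 / 2.400 ≈ 3650.0000 px.
Black = 8760 − 3650.0000 = 5110.0000 px.
Across the 8760-px span: 5110.0000 × 8760 ≈ 44763600 px.

44763600 pixels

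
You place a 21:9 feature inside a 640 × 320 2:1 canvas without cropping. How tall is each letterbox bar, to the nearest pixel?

23 px

21:9 (2.333) > 2:1 (2.000), so the feature fills the width.
The feature is 640 × 9/21 ≈ 274.29 px tall.
Black = 320 − 274.29 = 45.71 px, or 22.86 per bar.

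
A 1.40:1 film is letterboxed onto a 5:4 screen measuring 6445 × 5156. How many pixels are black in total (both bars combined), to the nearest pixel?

3560402 pixels

1.40:1 (1.400) > 5:4 (1.250), so the film fills the width.
The film is 6445 / 1.400 ≈ 4603.5714 px tall.
Leftover height: 5156 − 4603.5714 = 552.4286 px.
That's 552.4286 × 6445 ≈ 3560402 black pixels.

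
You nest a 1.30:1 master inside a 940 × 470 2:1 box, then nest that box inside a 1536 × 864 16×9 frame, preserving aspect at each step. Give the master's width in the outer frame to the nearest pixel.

Inside the 940×470 canvas the master is height-limited at 611.00 × 470.00.
2:1 in 1536×864: fills the width, so the intermediate becomes 1536.00 × 768.00 — a scale of ×1.6340.
Applying the same ×1.6340: 611.00 → 998.40.

998 px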